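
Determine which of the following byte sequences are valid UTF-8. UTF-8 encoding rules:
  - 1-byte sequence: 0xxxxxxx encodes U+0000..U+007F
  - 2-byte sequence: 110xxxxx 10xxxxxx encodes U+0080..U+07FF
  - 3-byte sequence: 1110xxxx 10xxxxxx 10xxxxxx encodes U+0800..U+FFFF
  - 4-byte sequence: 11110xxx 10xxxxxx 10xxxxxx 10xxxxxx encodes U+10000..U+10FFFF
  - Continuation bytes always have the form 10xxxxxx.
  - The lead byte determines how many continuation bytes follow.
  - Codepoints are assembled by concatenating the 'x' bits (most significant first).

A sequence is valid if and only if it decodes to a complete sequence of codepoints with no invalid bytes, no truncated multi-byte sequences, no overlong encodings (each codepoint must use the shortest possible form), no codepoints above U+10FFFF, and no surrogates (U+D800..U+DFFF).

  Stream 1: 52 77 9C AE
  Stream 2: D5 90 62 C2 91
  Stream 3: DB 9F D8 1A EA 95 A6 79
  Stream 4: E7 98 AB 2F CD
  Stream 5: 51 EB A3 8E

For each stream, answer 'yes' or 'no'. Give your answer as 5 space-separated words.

Answer: no yes no no yes

Derivation:
Stream 1: error at byte offset 2. INVALID
Stream 2: decodes cleanly. VALID
Stream 3: error at byte offset 3. INVALID
Stream 4: error at byte offset 5. INVALID
Stream 5: decodes cleanly. VALID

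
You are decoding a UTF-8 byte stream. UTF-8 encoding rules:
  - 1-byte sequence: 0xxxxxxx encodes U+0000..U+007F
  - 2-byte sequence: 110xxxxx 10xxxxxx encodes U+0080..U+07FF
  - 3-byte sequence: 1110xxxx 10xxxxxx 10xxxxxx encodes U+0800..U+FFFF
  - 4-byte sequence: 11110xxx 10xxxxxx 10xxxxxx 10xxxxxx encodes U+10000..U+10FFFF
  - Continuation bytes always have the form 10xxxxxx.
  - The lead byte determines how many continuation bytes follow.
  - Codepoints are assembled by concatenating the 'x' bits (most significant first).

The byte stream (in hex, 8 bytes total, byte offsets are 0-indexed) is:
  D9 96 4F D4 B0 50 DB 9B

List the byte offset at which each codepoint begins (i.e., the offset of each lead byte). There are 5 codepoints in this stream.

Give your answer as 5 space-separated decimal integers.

Byte[0]=D9: 2-byte lead, need 1 cont bytes. acc=0x19
Byte[1]=96: continuation. acc=(acc<<6)|0x16=0x656
Completed: cp=U+0656 (starts at byte 0)
Byte[2]=4F: 1-byte ASCII. cp=U+004F
Byte[3]=D4: 2-byte lead, need 1 cont bytes. acc=0x14
Byte[4]=B0: continuation. acc=(acc<<6)|0x30=0x530
Completed: cp=U+0530 (starts at byte 3)
Byte[5]=50: 1-byte ASCII. cp=U+0050
Byte[6]=DB: 2-byte lead, need 1 cont bytes. acc=0x1B
Byte[7]=9B: continuation. acc=(acc<<6)|0x1B=0x6DB
Completed: cp=U+06DB (starts at byte 6)

Answer: 0 2 3 5 6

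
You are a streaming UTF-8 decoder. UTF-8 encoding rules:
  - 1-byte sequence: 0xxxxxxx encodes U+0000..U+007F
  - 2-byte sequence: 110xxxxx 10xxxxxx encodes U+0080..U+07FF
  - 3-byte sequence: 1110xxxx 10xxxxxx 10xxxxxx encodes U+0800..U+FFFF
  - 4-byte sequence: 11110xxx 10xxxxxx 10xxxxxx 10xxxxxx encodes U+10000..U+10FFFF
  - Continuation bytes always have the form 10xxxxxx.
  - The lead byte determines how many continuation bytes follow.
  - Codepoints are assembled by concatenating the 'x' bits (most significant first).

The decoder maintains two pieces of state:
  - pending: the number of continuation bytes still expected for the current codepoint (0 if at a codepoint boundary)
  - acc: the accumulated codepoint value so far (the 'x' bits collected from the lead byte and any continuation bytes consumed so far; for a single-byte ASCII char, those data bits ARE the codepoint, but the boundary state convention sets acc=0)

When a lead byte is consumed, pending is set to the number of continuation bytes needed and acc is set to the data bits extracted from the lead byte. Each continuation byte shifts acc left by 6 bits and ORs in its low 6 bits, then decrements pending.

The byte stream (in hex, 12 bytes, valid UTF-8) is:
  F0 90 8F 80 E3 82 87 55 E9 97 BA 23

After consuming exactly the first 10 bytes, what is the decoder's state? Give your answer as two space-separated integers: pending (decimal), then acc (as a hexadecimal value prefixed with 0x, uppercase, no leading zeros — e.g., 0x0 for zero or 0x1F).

Byte[0]=F0: 4-byte lead. pending=3, acc=0x0
Byte[1]=90: continuation. acc=(acc<<6)|0x10=0x10, pending=2
Byte[2]=8F: continuation. acc=(acc<<6)|0x0F=0x40F, pending=1
Byte[3]=80: continuation. acc=(acc<<6)|0x00=0x103C0, pending=0
Byte[4]=E3: 3-byte lead. pending=2, acc=0x3
Byte[5]=82: continuation. acc=(acc<<6)|0x02=0xC2, pending=1
Byte[6]=87: continuation. acc=(acc<<6)|0x07=0x3087, pending=0
Byte[7]=55: 1-byte. pending=0, acc=0x0
Byte[8]=E9: 3-byte lead. pending=2, acc=0x9
Byte[9]=97: continuation. acc=(acc<<6)|0x17=0x257, pending=1

Answer: 1 0x257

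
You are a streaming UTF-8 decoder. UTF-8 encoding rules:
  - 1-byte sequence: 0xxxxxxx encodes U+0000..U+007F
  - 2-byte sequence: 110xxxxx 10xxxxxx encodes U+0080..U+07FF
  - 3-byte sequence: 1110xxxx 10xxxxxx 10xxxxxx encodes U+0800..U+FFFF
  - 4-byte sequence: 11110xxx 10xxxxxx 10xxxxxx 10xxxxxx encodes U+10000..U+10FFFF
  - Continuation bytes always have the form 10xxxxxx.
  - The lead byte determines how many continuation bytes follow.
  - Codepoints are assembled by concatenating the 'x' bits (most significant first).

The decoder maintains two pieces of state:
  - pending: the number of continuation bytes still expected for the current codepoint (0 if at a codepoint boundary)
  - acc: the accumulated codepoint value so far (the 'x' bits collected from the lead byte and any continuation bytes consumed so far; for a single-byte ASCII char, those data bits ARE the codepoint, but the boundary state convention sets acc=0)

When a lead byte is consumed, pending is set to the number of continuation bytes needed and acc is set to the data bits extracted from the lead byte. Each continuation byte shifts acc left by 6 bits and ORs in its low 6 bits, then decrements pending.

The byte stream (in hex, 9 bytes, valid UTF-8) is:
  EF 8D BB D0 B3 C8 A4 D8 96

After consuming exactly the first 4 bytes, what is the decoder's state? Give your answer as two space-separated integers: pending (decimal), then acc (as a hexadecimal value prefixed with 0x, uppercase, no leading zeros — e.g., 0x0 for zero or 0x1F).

Byte[0]=EF: 3-byte lead. pending=2, acc=0xF
Byte[1]=8D: continuation. acc=(acc<<6)|0x0D=0x3CD, pending=1
Byte[2]=BB: continuation. acc=(acc<<6)|0x3B=0xF37B, pending=0
Byte[3]=D0: 2-byte lead. pending=1, acc=0x10

Answer: 1 0x10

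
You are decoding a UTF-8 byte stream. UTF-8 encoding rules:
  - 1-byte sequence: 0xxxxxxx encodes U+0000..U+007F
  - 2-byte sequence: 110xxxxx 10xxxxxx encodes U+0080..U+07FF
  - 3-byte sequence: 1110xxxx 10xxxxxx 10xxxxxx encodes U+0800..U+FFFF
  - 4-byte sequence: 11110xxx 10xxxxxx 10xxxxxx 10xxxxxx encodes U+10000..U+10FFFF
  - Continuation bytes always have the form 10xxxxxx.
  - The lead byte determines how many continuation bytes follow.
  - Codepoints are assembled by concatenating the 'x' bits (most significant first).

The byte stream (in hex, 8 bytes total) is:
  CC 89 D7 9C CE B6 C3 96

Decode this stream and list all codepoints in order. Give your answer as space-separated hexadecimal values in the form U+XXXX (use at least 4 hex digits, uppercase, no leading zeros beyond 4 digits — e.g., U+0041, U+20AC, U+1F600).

Answer: U+0309 U+05DC U+03B6 U+00D6

Derivation:
Byte[0]=CC: 2-byte lead, need 1 cont bytes. acc=0xC
Byte[1]=89: continuation. acc=(acc<<6)|0x09=0x309
Completed: cp=U+0309 (starts at byte 0)
Byte[2]=D7: 2-byte lead, need 1 cont bytes. acc=0x17
Byte[3]=9C: continuation. acc=(acc<<6)|0x1C=0x5DC
Completed: cp=U+05DC (starts at byte 2)
Byte[4]=CE: 2-byte lead, need 1 cont bytes. acc=0xE
Byte[5]=B6: continuation. acc=(acc<<6)|0x36=0x3B6
Completed: cp=U+03B6 (starts at byte 4)
Byte[6]=C3: 2-byte lead, need 1 cont bytes. acc=0x3
Byte[7]=96: continuation. acc=(acc<<6)|0x16=0xD6
Completed: cp=U+00D6 (starts at byte 6)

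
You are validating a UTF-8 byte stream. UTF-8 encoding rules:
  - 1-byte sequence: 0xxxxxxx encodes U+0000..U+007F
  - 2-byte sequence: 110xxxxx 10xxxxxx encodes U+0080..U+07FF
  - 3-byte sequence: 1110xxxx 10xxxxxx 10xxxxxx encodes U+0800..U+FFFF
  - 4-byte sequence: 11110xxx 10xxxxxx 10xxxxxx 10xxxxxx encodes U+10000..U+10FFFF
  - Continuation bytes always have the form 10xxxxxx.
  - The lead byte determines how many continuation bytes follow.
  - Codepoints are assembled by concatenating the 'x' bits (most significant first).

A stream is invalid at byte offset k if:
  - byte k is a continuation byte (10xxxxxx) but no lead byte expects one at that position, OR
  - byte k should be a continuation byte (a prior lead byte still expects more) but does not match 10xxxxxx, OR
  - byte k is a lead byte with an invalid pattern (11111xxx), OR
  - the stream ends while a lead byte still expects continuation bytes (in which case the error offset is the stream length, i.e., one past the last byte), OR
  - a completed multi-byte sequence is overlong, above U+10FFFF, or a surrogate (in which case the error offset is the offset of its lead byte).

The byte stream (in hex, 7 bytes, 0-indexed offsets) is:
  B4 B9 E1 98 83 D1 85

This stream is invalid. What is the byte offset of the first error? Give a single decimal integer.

Answer: 0

Derivation:
Byte[0]=B4: INVALID lead byte (not 0xxx/110x/1110/11110)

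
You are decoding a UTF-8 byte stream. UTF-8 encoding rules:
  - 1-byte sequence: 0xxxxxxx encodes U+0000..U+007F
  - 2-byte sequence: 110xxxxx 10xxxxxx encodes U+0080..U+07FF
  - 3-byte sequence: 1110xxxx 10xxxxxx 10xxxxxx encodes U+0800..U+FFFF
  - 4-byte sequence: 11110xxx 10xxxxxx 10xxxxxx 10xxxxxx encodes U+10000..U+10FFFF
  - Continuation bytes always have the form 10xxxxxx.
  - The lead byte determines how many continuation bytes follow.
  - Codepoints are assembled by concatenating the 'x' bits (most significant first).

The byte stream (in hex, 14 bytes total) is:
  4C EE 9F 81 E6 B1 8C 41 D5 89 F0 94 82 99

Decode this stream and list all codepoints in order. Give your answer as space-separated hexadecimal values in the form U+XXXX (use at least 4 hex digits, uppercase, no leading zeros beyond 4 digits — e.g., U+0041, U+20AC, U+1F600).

Byte[0]=4C: 1-byte ASCII. cp=U+004C
Byte[1]=EE: 3-byte lead, need 2 cont bytes. acc=0xE
Byte[2]=9F: continuation. acc=(acc<<6)|0x1F=0x39F
Byte[3]=81: continuation. acc=(acc<<6)|0x01=0xE7C1
Completed: cp=U+E7C1 (starts at byte 1)
Byte[4]=E6: 3-byte lead, need 2 cont bytes. acc=0x6
Byte[5]=B1: continuation. acc=(acc<<6)|0x31=0x1B1
Byte[6]=8C: continuation. acc=(acc<<6)|0x0C=0x6C4C
Completed: cp=U+6C4C (starts at byte 4)
Byte[7]=41: 1-byte ASCII. cp=U+0041
Byte[8]=D5: 2-byte lead, need 1 cont bytes. acc=0x15
Byte[9]=89: continuation. acc=(acc<<6)|0x09=0x549
Completed: cp=U+0549 (starts at byte 8)
Byte[10]=F0: 4-byte lead, need 3 cont bytes. acc=0x0
Byte[11]=94: continuation. acc=(acc<<6)|0x14=0x14
Byte[12]=82: continuation. acc=(acc<<6)|0x02=0x502
Byte[13]=99: continuation. acc=(acc<<6)|0x19=0x14099
Completed: cp=U+14099 (starts at byte 10)

Answer: U+004C U+E7C1 U+6C4C U+0041 U+0549 U+14099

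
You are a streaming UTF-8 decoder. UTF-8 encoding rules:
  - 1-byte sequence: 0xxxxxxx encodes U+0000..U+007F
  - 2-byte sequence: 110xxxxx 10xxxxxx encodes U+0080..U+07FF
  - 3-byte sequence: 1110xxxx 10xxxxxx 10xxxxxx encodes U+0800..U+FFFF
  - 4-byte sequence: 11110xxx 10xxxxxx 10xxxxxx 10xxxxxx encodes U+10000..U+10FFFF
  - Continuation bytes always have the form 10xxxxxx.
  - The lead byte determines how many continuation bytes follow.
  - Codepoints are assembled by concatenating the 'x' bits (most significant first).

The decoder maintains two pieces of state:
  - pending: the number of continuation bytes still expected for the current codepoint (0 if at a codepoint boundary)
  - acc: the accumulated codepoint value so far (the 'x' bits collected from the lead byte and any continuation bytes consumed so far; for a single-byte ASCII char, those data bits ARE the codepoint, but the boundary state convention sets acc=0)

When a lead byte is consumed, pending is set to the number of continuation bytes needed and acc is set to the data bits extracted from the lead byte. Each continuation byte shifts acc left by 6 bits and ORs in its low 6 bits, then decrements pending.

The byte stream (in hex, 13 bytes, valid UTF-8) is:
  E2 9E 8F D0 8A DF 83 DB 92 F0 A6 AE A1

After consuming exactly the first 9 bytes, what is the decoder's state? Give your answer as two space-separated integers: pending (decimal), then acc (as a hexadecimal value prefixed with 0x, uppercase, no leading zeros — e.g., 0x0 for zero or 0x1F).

Answer: 0 0x6D2

Derivation:
Byte[0]=E2: 3-byte lead. pending=2, acc=0x2
Byte[1]=9E: continuation. acc=(acc<<6)|0x1E=0x9E, pending=1
Byte[2]=8F: continuation. acc=(acc<<6)|0x0F=0x278F, pending=0
Byte[3]=D0: 2-byte lead. pending=1, acc=0x10
Byte[4]=8A: continuation. acc=(acc<<6)|0x0A=0x40A, pending=0
Byte[5]=DF: 2-byte lead. pending=1, acc=0x1F
Byte[6]=83: continuation. acc=(acc<<6)|0x03=0x7C3, pending=0
Byte[7]=DB: 2-byte lead. pending=1, acc=0x1B
Byte[8]=92: continuation. acc=(acc<<6)|0x12=0x6D2, pending=0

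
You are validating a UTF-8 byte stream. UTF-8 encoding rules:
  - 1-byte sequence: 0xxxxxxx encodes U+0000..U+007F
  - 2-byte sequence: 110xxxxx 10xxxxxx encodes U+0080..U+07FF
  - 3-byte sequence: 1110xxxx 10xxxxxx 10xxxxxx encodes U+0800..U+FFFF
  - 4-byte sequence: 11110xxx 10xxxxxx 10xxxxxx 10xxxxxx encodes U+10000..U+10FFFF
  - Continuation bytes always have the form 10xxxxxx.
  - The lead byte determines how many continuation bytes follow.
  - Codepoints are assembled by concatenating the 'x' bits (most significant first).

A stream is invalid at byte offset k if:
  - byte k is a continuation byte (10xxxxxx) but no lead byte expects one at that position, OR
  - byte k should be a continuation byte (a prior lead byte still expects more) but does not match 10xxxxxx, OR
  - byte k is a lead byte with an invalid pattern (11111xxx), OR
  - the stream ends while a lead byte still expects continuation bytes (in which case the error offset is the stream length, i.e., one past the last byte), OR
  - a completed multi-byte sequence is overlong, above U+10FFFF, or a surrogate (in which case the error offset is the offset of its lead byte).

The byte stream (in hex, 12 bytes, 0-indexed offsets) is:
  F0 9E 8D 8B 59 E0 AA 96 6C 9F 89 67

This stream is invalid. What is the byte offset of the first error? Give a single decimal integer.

Answer: 9

Derivation:
Byte[0]=F0: 4-byte lead, need 3 cont bytes. acc=0x0
Byte[1]=9E: continuation. acc=(acc<<6)|0x1E=0x1E
Byte[2]=8D: continuation. acc=(acc<<6)|0x0D=0x78D
Byte[3]=8B: continuation. acc=(acc<<6)|0x0B=0x1E34B
Completed: cp=U+1E34B (starts at byte 0)
Byte[4]=59: 1-byte ASCII. cp=U+0059
Byte[5]=E0: 3-byte lead, need 2 cont bytes. acc=0x0
Byte[6]=AA: continuation. acc=(acc<<6)|0x2A=0x2A
Byte[7]=96: continuation. acc=(acc<<6)|0x16=0xA96
Completed: cp=U+0A96 (starts at byte 5)
Byte[8]=6C: 1-byte ASCII. cp=U+006C
Byte[9]=9F: INVALID lead byte (not 0xxx/110x/1110/11110)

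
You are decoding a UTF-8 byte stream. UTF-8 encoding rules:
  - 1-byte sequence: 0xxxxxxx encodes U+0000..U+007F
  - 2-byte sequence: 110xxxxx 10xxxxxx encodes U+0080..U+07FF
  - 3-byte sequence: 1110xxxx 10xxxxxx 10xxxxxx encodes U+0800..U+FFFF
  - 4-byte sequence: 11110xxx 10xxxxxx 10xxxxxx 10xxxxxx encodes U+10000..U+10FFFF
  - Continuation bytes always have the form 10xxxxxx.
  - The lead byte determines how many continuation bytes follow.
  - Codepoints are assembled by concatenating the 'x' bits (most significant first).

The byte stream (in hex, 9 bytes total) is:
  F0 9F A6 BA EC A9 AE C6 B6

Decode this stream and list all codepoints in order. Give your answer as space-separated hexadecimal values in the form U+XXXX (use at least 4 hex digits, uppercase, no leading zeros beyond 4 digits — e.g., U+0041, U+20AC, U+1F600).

Answer: U+1F9BA U+CA6E U+01B6

Derivation:
Byte[0]=F0: 4-byte lead, need 3 cont bytes. acc=0x0
Byte[1]=9F: continuation. acc=(acc<<6)|0x1F=0x1F
Byte[2]=A6: continuation. acc=(acc<<6)|0x26=0x7E6
Byte[3]=BA: continuation. acc=(acc<<6)|0x3A=0x1F9BA
Completed: cp=U+1F9BA (starts at byte 0)
Byte[4]=EC: 3-byte lead, need 2 cont bytes. acc=0xC
Byte[5]=A9: continuation. acc=(acc<<6)|0x29=0x329
Byte[6]=AE: continuation. acc=(acc<<6)|0x2E=0xCA6E
Completed: cp=U+CA6E (starts at byte 4)
Byte[7]=C6: 2-byte lead, need 1 cont bytes. acc=0x6
Byte[8]=B6: continuation. acc=(acc<<6)|0x36=0x1B6
Completed: cp=U+01B6 (starts at byte 7)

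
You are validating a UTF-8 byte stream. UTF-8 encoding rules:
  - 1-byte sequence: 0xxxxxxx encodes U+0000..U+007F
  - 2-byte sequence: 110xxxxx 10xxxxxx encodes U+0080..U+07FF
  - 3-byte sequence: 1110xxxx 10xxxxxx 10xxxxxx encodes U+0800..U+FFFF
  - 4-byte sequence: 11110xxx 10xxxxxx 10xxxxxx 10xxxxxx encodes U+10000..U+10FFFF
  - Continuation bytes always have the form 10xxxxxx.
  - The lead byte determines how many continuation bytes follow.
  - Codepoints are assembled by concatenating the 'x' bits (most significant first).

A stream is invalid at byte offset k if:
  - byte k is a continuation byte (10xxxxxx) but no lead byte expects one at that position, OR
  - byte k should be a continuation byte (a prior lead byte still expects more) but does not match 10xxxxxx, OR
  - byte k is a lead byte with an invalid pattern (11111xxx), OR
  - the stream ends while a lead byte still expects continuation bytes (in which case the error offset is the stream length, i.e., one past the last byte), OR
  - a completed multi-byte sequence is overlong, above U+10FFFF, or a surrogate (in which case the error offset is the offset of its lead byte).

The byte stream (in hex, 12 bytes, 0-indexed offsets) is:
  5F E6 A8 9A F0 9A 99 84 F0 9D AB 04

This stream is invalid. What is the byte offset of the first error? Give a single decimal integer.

Answer: 11

Derivation:
Byte[0]=5F: 1-byte ASCII. cp=U+005F
Byte[1]=E6: 3-byte lead, need 2 cont bytes. acc=0x6
Byte[2]=A8: continuation. acc=(acc<<6)|0x28=0x1A8
Byte[3]=9A: continuation. acc=(acc<<6)|0x1A=0x6A1A
Completed: cp=U+6A1A (starts at byte 1)
Byte[4]=F0: 4-byte lead, need 3 cont bytes. acc=0x0
Byte[5]=9A: continuation. acc=(acc<<6)|0x1A=0x1A
Byte[6]=99: continuation. acc=(acc<<6)|0x19=0x699
Byte[7]=84: continuation. acc=(acc<<6)|0x04=0x1A644
Completed: cp=U+1A644 (starts at byte 4)
Byte[8]=F0: 4-byte lead, need 3 cont bytes. acc=0x0
Byte[9]=9D: continuation. acc=(acc<<6)|0x1D=0x1D
Byte[10]=AB: continuation. acc=(acc<<6)|0x2B=0x76B
Byte[11]=04: expected 10xxxxxx continuation. INVALID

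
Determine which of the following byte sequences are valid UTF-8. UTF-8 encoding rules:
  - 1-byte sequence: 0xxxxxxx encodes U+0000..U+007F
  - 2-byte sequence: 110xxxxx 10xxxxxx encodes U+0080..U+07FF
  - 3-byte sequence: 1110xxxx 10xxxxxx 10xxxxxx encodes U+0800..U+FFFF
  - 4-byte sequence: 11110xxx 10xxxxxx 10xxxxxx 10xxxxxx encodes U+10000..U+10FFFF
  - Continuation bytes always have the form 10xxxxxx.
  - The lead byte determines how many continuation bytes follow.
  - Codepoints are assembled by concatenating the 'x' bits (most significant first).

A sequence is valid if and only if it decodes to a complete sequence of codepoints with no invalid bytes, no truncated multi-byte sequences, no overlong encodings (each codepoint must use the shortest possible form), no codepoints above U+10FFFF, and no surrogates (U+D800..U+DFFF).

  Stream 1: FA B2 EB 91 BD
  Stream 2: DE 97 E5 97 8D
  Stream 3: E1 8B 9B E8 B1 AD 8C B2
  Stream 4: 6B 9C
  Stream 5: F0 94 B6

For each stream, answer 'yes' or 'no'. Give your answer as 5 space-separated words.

Stream 1: error at byte offset 0. INVALID
Stream 2: decodes cleanly. VALID
Stream 3: error at byte offset 6. INVALID
Stream 4: error at byte offset 1. INVALID
Stream 5: error at byte offset 3. INVALID

Answer: no yes no no no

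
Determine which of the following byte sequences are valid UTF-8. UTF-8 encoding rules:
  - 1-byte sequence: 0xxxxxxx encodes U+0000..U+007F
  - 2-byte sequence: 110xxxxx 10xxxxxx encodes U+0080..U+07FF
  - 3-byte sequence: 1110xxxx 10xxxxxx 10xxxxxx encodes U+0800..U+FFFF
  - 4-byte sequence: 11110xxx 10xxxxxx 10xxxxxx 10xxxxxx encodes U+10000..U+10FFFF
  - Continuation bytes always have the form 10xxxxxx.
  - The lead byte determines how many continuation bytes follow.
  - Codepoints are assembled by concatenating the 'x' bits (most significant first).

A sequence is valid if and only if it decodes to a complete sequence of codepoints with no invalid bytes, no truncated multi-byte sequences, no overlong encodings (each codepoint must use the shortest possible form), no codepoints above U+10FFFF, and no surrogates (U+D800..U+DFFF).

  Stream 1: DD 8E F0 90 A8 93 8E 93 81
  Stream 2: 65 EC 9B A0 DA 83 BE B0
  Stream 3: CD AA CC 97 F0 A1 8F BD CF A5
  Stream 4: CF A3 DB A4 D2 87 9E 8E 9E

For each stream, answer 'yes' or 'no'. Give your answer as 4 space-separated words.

Answer: no no yes no

Derivation:
Stream 1: error at byte offset 6. INVALID
Stream 2: error at byte offset 6. INVALID
Stream 3: decodes cleanly. VALID
Stream 4: error at byte offset 6. INVALID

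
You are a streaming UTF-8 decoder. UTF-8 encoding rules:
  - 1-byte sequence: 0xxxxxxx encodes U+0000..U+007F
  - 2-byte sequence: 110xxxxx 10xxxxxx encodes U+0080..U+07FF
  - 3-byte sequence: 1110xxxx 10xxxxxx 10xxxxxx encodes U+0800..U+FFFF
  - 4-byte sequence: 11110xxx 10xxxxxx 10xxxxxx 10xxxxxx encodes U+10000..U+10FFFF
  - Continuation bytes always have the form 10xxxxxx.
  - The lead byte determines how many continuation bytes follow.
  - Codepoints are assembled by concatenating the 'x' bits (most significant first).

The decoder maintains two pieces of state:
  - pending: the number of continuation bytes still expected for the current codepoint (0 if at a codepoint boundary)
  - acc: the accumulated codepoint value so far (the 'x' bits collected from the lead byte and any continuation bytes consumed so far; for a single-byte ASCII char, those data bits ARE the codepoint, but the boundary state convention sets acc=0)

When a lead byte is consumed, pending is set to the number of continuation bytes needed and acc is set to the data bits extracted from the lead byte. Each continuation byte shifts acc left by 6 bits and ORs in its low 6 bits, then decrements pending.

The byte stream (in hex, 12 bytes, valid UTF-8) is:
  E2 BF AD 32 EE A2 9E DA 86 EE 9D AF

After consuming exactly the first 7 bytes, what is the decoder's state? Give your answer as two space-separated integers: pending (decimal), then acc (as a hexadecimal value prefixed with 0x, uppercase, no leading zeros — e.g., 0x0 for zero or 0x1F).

Answer: 0 0xE89E

Derivation:
Byte[0]=E2: 3-byte lead. pending=2, acc=0x2
Byte[1]=BF: continuation. acc=(acc<<6)|0x3F=0xBF, pending=1
Byte[2]=AD: continuation. acc=(acc<<6)|0x2D=0x2FED, pending=0
Byte[3]=32: 1-byte. pending=0, acc=0x0
Byte[4]=EE: 3-byte lead. pending=2, acc=0xE
Byte[5]=A2: continuation. acc=(acc<<6)|0x22=0x3A2, pending=1
Byte[6]=9E: continuation. acc=(acc<<6)|0x1E=0xE89E, pending=0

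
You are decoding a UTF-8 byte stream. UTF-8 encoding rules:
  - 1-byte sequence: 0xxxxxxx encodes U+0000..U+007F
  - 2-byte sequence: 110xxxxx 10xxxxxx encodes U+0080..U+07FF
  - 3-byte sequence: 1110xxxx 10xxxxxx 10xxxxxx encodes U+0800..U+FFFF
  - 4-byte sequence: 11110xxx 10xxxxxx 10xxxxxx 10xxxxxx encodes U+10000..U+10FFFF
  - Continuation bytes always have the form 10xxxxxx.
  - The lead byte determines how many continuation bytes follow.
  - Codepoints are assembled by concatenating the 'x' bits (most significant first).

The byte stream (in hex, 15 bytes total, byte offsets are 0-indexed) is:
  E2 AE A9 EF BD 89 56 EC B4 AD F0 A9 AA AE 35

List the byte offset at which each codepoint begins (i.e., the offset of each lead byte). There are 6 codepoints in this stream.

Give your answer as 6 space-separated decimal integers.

Answer: 0 3 6 7 10 14

Derivation:
Byte[0]=E2: 3-byte lead, need 2 cont bytes. acc=0x2
Byte[1]=AE: continuation. acc=(acc<<6)|0x2E=0xAE
Byte[2]=A9: continuation. acc=(acc<<6)|0x29=0x2BA9
Completed: cp=U+2BA9 (starts at byte 0)
Byte[3]=EF: 3-byte lead, need 2 cont bytes. acc=0xF
Byte[4]=BD: continuation. acc=(acc<<6)|0x3D=0x3FD
Byte[5]=89: continuation. acc=(acc<<6)|0x09=0xFF49
Completed: cp=U+FF49 (starts at byte 3)
Byte[6]=56: 1-byte ASCII. cp=U+0056
Byte[7]=EC: 3-byte lead, need 2 cont bytes. acc=0xC
Byte[8]=B4: continuation. acc=(acc<<6)|0x34=0x334
Byte[9]=AD: continuation. acc=(acc<<6)|0x2D=0xCD2D
Completed: cp=U+CD2D (starts at byte 7)
Byte[10]=F0: 4-byte lead, need 3 cont bytes. acc=0x0
Byte[11]=A9: continuation. acc=(acc<<6)|0x29=0x29
Byte[12]=AA: continuation. acc=(acc<<6)|0x2A=0xA6A
Byte[13]=AE: continuation. acc=(acc<<6)|0x2E=0x29AAE
Completed: cp=U+29AAE (starts at byte 10)
Byte[14]=35: 1-byte ASCII. cp=U+0035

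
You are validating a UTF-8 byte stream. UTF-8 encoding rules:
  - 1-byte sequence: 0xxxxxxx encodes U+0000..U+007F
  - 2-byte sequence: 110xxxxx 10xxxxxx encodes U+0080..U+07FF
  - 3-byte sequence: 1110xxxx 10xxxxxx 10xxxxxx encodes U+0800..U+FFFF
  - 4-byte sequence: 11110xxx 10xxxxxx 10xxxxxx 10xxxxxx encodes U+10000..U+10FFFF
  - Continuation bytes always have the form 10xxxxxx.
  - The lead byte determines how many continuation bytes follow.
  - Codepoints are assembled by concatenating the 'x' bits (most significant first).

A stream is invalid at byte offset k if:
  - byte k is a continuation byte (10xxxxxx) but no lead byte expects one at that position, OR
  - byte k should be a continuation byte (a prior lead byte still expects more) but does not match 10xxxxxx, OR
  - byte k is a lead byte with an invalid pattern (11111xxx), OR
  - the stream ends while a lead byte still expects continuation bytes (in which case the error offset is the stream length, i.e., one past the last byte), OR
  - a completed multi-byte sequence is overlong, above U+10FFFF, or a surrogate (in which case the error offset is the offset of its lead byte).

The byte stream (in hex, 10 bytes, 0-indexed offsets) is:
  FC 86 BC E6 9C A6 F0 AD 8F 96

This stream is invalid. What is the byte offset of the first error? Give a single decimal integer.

Byte[0]=FC: INVALID lead byte (not 0xxx/110x/1110/11110)

Answer: 0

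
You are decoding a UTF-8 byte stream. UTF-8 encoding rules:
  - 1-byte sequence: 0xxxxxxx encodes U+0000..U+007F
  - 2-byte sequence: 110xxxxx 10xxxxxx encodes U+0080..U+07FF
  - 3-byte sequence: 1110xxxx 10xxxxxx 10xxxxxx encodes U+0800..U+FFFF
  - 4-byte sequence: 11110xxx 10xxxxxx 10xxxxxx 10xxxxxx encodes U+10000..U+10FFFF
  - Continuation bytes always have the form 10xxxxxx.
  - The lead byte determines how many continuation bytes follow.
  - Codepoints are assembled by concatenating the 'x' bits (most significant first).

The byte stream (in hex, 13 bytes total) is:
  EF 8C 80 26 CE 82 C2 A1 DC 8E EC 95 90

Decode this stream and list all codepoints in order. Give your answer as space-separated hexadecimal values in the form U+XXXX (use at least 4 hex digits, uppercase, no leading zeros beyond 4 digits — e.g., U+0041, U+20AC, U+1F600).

Byte[0]=EF: 3-byte lead, need 2 cont bytes. acc=0xF
Byte[1]=8C: continuation. acc=(acc<<6)|0x0C=0x3CC
Byte[2]=80: continuation. acc=(acc<<6)|0x00=0xF300
Completed: cp=U+F300 (starts at byte 0)
Byte[3]=26: 1-byte ASCII. cp=U+0026
Byte[4]=CE: 2-byte lead, need 1 cont bytes. acc=0xE
Byte[5]=82: continuation. acc=(acc<<6)|0x02=0x382
Completed: cp=U+0382 (starts at byte 4)
Byte[6]=C2: 2-byte lead, need 1 cont bytes. acc=0x2
Byte[7]=A1: continuation. acc=(acc<<6)|0x21=0xA1
Completed: cp=U+00A1 (starts at byte 6)
Byte[8]=DC: 2-byte lead, need 1 cont bytes. acc=0x1C
Byte[9]=8E: continuation. acc=(acc<<6)|0x0E=0x70E
Completed: cp=U+070E (starts at byte 8)
Byte[10]=EC: 3-byte lead, need 2 cont bytes. acc=0xC
Byte[11]=95: continuation. acc=(acc<<6)|0x15=0x315
Byte[12]=90: continuation. acc=(acc<<6)|0x10=0xC550
Completed: cp=U+C550 (starts at byte 10)

Answer: U+F300 U+0026 U+0382 U+00A1 U+070E U+C550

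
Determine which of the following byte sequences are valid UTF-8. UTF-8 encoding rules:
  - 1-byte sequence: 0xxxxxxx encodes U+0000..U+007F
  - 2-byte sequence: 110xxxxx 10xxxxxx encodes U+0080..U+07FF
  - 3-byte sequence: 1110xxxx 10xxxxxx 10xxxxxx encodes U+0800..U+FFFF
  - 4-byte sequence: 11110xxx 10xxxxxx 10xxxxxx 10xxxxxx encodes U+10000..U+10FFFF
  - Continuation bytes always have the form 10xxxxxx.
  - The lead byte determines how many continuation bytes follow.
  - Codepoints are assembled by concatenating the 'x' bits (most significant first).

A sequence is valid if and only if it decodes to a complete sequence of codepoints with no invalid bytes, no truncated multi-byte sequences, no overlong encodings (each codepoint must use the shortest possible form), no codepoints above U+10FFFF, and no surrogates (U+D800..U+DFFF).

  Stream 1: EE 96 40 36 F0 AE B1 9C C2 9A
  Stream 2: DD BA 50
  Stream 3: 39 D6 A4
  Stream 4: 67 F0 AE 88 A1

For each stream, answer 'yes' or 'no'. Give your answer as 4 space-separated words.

Answer: no yes yes yes

Derivation:
Stream 1: error at byte offset 2. INVALID
Stream 2: decodes cleanly. VALID
Stream 3: decodes cleanly. VALID
Stream 4: decodes cleanly. VALID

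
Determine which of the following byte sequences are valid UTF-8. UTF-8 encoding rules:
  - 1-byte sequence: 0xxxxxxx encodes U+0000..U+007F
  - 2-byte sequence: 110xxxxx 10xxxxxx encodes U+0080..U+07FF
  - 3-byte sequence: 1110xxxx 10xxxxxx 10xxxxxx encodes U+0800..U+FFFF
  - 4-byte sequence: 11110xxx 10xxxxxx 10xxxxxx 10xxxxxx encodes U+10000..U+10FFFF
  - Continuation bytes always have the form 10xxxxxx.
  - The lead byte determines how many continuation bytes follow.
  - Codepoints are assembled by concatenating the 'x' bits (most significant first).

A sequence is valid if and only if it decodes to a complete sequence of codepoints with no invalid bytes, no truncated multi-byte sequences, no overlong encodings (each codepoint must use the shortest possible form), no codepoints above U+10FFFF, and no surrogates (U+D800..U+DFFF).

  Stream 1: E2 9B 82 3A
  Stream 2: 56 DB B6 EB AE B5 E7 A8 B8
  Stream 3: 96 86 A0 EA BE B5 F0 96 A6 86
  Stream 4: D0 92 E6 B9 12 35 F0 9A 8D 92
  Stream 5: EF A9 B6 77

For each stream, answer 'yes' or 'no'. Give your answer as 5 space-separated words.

Answer: yes yes no no yes

Derivation:
Stream 1: decodes cleanly. VALID
Stream 2: decodes cleanly. VALID
Stream 3: error at byte offset 0. INVALID
Stream 4: error at byte offset 4. INVALID
Stream 5: decodes cleanly. VALID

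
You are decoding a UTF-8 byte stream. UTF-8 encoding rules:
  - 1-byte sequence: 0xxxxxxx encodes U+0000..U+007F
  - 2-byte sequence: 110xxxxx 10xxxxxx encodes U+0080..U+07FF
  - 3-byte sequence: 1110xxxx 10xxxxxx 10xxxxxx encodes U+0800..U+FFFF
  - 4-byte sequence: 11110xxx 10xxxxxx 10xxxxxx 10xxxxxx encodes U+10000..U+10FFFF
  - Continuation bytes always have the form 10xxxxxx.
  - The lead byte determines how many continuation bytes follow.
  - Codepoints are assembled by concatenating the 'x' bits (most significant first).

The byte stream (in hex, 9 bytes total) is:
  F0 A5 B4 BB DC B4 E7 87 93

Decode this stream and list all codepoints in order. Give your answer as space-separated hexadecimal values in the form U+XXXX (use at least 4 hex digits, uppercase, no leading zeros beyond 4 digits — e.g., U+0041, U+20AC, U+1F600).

Byte[0]=F0: 4-byte lead, need 3 cont bytes. acc=0x0
Byte[1]=A5: continuation. acc=(acc<<6)|0x25=0x25
Byte[2]=B4: continuation. acc=(acc<<6)|0x34=0x974
Byte[3]=BB: continuation. acc=(acc<<6)|0x3B=0x25D3B
Completed: cp=U+25D3B (starts at byte 0)
Byte[4]=DC: 2-byte lead, need 1 cont bytes. acc=0x1C
Byte[5]=B4: continuation. acc=(acc<<6)|0x34=0x734
Completed: cp=U+0734 (starts at byte 4)
Byte[6]=E7: 3-byte lead, need 2 cont bytes. acc=0x7
Byte[7]=87: continuation. acc=(acc<<6)|0x07=0x1C7
Byte[8]=93: continuation. acc=(acc<<6)|0x13=0x71D3
Completed: cp=U+71D3 (starts at byte 6)

Answer: U+25D3B U+0734 U+71D3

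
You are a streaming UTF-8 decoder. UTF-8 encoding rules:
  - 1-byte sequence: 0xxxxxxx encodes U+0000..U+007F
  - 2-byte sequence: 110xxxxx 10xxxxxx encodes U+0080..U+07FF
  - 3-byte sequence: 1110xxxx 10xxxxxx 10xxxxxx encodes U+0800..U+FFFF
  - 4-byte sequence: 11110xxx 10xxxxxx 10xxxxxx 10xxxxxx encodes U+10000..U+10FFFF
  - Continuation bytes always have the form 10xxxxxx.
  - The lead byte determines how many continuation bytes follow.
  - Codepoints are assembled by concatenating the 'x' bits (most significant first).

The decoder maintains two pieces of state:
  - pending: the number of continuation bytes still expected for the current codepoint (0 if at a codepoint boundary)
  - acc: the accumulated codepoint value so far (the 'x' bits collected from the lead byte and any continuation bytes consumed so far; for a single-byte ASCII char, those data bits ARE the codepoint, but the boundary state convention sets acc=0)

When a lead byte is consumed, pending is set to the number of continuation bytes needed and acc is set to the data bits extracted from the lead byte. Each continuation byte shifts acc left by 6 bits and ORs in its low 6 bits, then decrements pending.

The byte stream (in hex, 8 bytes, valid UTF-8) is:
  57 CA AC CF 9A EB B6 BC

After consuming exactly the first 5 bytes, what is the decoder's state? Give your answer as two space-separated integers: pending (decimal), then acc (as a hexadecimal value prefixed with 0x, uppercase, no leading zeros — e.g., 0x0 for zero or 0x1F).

Answer: 0 0x3DA

Derivation:
Byte[0]=57: 1-byte. pending=0, acc=0x0
Byte[1]=CA: 2-byte lead. pending=1, acc=0xA
Byte[2]=AC: continuation. acc=(acc<<6)|0x2C=0x2AC, pending=0
Byte[3]=CF: 2-byte lead. pending=1, acc=0xF
Byte[4]=9A: continuation. acc=(acc<<6)|0x1A=0x3DA, pending=0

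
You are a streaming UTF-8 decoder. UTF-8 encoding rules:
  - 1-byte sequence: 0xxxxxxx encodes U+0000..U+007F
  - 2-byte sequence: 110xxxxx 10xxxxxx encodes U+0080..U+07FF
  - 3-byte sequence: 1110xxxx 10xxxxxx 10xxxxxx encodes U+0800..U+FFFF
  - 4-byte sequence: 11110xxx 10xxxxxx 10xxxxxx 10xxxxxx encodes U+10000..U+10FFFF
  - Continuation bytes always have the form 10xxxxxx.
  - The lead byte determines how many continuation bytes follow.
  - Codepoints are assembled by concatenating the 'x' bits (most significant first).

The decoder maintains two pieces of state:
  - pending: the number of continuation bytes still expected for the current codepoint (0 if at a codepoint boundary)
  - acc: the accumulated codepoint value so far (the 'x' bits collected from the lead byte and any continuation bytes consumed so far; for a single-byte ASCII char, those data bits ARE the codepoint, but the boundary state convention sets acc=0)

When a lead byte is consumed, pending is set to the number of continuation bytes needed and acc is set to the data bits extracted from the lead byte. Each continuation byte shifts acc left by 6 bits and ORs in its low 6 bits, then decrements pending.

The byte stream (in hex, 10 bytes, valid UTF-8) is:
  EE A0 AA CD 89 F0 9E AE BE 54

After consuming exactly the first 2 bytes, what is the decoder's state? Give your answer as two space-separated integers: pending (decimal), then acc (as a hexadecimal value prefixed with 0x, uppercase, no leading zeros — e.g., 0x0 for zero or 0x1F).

Answer: 1 0x3A0

Derivation:
Byte[0]=EE: 3-byte lead. pending=2, acc=0xE
Byte[1]=A0: continuation. acc=(acc<<6)|0x20=0x3A0, pending=1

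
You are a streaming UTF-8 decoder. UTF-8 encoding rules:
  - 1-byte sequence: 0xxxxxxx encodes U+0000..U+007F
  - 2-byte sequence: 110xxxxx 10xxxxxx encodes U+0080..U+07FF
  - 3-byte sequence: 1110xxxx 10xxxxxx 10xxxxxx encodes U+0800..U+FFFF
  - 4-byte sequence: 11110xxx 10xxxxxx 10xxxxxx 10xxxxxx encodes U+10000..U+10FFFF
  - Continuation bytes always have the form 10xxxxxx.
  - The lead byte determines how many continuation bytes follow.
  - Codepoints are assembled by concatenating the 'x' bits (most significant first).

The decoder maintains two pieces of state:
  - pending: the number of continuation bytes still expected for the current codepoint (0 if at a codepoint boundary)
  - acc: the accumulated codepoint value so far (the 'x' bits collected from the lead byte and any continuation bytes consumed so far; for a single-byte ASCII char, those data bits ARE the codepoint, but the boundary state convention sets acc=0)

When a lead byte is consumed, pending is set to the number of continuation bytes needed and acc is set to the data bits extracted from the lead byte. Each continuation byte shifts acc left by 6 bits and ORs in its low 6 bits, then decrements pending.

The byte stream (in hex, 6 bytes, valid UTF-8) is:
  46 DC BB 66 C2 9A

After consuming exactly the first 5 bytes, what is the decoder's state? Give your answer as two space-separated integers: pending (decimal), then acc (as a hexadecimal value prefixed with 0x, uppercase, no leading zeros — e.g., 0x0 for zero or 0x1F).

Byte[0]=46: 1-byte. pending=0, acc=0x0
Byte[1]=DC: 2-byte lead. pending=1, acc=0x1C
Byte[2]=BB: continuation. acc=(acc<<6)|0x3B=0x73B, pending=0
Byte[3]=66: 1-byte. pending=0, acc=0x0
Byte[4]=C2: 2-byte lead. pending=1, acc=0x2

Answer: 1 0x2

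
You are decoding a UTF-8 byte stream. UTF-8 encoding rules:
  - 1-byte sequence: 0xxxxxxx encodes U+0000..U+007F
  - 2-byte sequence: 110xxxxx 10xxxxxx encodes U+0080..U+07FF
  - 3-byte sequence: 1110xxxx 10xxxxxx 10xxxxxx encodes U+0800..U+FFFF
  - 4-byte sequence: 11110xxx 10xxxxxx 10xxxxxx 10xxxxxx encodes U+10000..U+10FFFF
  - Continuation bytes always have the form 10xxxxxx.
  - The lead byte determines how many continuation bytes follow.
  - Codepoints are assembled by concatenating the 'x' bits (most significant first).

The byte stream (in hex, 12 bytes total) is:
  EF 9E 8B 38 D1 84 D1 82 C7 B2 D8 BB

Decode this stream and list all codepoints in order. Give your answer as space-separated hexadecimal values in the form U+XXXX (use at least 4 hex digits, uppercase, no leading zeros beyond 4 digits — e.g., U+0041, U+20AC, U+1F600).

Byte[0]=EF: 3-byte lead, need 2 cont bytes. acc=0xF
Byte[1]=9E: continuation. acc=(acc<<6)|0x1E=0x3DE
Byte[2]=8B: continuation. acc=(acc<<6)|0x0B=0xF78B
Completed: cp=U+F78B (starts at byte 0)
Byte[3]=38: 1-byte ASCII. cp=U+0038
Byte[4]=D1: 2-byte lead, need 1 cont bytes. acc=0x11
Byte[5]=84: continuation. acc=(acc<<6)|0x04=0x444
Completed: cp=U+0444 (starts at byte 4)
Byte[6]=D1: 2-byte lead, need 1 cont bytes. acc=0x11
Byte[7]=82: continuation. acc=(acc<<6)|0x02=0x442
Completed: cp=U+0442 (starts at byte 6)
Byte[8]=C7: 2-byte lead, need 1 cont bytes. acc=0x7
Byte[9]=B2: continuation. acc=(acc<<6)|0x32=0x1F2
Completed: cp=U+01F2 (starts at byte 8)
Byte[10]=D8: 2-byte lead, need 1 cont bytes. acc=0x18
Byte[11]=BB: continuation. acc=(acc<<6)|0x3B=0x63B
Completed: cp=U+063B (starts at byte 10)

Answer: U+F78B U+0038 U+0444 U+0442 U+01F2 U+063B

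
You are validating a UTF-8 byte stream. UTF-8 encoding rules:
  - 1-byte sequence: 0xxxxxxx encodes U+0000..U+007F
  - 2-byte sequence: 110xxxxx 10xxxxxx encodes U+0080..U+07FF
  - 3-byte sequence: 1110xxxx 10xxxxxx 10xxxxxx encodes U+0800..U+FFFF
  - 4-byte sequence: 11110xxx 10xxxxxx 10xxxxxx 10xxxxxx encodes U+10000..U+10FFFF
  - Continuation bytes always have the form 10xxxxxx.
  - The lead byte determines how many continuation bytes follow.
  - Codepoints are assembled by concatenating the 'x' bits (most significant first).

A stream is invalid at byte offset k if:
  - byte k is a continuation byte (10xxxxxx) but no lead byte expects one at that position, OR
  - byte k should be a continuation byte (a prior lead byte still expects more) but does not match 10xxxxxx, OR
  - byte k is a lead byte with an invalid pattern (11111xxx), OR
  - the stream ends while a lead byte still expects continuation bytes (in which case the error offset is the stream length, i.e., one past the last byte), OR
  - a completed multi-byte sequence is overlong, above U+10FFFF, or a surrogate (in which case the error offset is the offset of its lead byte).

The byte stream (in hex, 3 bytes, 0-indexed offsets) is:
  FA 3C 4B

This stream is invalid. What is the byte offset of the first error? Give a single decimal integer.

Answer: 0

Derivation:
Byte[0]=FA: INVALID lead byte (not 0xxx/110x/1110/11110)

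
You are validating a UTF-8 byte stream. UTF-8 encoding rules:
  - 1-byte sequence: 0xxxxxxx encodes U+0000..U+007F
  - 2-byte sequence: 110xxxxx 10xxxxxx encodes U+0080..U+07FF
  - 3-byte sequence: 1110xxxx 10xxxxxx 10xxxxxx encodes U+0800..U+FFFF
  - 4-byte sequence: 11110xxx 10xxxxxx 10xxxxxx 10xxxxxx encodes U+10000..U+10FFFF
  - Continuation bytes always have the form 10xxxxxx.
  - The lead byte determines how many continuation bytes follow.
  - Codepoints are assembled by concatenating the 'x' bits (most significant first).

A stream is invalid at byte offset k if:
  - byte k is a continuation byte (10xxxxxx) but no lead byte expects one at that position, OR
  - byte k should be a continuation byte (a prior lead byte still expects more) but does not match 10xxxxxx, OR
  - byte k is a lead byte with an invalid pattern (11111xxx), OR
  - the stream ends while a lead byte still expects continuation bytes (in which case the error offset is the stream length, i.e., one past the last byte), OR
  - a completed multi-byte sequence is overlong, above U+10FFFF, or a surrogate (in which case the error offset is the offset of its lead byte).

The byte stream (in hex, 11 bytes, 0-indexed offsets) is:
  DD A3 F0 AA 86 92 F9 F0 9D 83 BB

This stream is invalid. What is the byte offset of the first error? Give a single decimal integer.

Byte[0]=DD: 2-byte lead, need 1 cont bytes. acc=0x1D
Byte[1]=A3: continuation. acc=(acc<<6)|0x23=0x763
Completed: cp=U+0763 (starts at byte 0)
Byte[2]=F0: 4-byte lead, need 3 cont bytes. acc=0x0
Byte[3]=AA: continuation. acc=(acc<<6)|0x2A=0x2A
Byte[4]=86: continuation. acc=(acc<<6)|0x06=0xA86
Byte[5]=92: continuation. acc=(acc<<6)|0x12=0x2A192
Completed: cp=U+2A192 (starts at byte 2)
Byte[6]=F9: INVALID lead byte (not 0xxx/110x/1110/11110)

Answer: 6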